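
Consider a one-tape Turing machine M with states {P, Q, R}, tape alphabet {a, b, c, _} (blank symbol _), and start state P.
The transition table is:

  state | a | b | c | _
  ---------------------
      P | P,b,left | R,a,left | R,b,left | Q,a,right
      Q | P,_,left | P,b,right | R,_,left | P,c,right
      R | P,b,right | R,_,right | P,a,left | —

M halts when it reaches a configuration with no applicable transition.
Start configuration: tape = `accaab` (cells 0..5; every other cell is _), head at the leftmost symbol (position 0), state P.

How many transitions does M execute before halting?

state=P head=0 tape=__[a]ccaab   (P,a)→(P,b,left)
state=P head=-1 tape=_[_]bccaab   (P,_)→(Q,a,right)
state=Q head=0 tape=_a[b]ccaab   (Q,b)→(P,b,right)
state=P head=1 tape=_ab[c]caab   (P,c)→(R,b,left)
state=R head=0 tape=_a[b]bcaab   (R,b)→(R,_,right)
state=R head=1 tape=_a_[b]caab   (R,b)→(R,_,right)
state=R head=2 tape=_a__[c]aab   (R,c)→(P,a,left)
state=P head=1 tape=_a_[_]aaab   (P,_)→(Q,a,right)
state=Q head=2 tape=_a_a[a]aab   (Q,a)→(P,_,left)
state=P head=1 tape=_a_[a]_aab   (P,a)→(P,b,left)
state=P head=0 tape=_a[_]b_aab   (P,_)→(Q,a,right)
state=Q head=1 tape=_aa[b]_aab   (Q,b)→(P,b,right)
state=P head=2 tape=_aab[_]aab   (P,_)→(Q,a,right)
state=Q head=3 tape=_aaba[a]ab   (Q,a)→(P,_,left)
state=P head=2 tape=_aab[a]_ab   (P,a)→(P,b,left)
state=P head=1 tape=_aa[b]b_ab   (P,b)→(R,a,left)
state=R head=0 tape=_a[a]ab_ab   (R,a)→(P,b,right)
state=P head=1 tape=_ab[a]b_ab   (P,a)→(P,b,left)
state=P head=0 tape=_a[b]bb_ab   (P,b)→(R,a,left)
state=R head=-1 tape=_[a]abb_ab   (R,a)→(P,b,right)
state=P head=0 tape=_b[a]bb_ab   (P,a)→(P,b,left)
state=P head=-1 tape=_[b]bbb_ab   (P,b)→(R,a,left)
state=R head=-2 tape=[_]abbb_ab
M halts after 22 transitions.

22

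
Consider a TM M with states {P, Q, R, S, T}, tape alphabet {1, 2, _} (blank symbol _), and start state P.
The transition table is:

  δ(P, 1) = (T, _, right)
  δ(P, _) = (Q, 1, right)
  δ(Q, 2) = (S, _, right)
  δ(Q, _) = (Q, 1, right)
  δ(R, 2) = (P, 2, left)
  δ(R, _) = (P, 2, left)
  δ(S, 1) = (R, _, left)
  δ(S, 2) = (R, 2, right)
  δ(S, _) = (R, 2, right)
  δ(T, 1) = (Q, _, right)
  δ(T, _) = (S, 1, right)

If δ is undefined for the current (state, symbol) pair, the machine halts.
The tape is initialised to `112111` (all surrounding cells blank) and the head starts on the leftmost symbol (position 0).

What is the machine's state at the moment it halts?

state=P head=0 tape=[1]12111   (P,1)→(T,_,right)
state=T head=1 tape=_[1]2111   (T,1)→(Q,_,right)
state=Q head=2 tape=__[2]111   (Q,2)→(S,_,right)
state=S head=3 tape=___[1]11   (S,1)→(R,_,left)
state=R head=2 tape=__[_]_11   (R,_)→(P,2,left)
state=P head=1 tape=_[_]2_11   (P,_)→(Q,1,right)
state=Q head=2 tape=_1[2]_11   (Q,2)→(S,_,right)
state=S head=3 tape=_1_[_]11   (S,_)→(R,2,right)
state=R head=4 tape=_1_2[1]1
No transition is defined for (R, 1); M halts in state R.

R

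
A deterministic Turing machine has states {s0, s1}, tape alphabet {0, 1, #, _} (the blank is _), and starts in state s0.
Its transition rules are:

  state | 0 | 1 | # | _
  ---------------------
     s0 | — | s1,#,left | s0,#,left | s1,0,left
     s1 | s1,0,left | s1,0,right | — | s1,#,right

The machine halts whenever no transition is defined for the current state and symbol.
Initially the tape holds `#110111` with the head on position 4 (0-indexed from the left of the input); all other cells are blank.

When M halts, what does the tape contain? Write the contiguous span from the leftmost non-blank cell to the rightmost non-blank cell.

#000#11

state=s0 head=4 tape=#110[1]11   (s0,1)→(s1,#,left)
state=s1 head=3 tape=#11[0]#11   (s1,0)→(s1,0,left)
state=s1 head=2 tape=#1[1]0#11   (s1,1)→(s1,0,right)
state=s1 head=3 tape=#10[0]#11   (s1,0)→(s1,0,left)
state=s1 head=2 tape=#1[0]0#11   (s1,0)→(s1,0,left)
state=s1 head=1 tape=#[1]00#11   (s1,1)→(s1,0,right)
state=s1 head=2 tape=#0[0]0#11   (s1,0)→(s1,0,left)
state=s1 head=1 tape=#[0]00#11   (s1,0)→(s1,0,left)
state=s1 head=0 tape=[#]000#11
The non-blank tape span at halt is #000#11.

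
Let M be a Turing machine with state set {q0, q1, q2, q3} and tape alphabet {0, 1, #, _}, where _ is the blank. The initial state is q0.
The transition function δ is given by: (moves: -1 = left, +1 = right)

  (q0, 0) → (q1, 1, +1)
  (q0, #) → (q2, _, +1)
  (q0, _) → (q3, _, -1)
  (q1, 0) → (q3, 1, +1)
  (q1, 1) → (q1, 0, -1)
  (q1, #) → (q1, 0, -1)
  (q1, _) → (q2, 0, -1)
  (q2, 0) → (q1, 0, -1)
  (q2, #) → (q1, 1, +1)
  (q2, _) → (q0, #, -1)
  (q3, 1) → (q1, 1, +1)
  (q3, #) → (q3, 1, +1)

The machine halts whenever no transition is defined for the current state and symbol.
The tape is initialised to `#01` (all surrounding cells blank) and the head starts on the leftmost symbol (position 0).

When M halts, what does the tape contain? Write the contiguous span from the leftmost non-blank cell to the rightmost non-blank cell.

#001

q0 | ___[#]01   read # → write _, move +1, go to q2
q2 | ____[0]1   read 0 → write 0, move -1, go to q1
q1 | ___[_]01   read _ → write 0, move -1, go to q2
q2 | __[_]001   read _ → write #, move -1, go to q0
q0 | _[_]#001   read _ → write _, move -1, go to q3
q3 | [_]_#001
The non-blank tape span at halt is #001.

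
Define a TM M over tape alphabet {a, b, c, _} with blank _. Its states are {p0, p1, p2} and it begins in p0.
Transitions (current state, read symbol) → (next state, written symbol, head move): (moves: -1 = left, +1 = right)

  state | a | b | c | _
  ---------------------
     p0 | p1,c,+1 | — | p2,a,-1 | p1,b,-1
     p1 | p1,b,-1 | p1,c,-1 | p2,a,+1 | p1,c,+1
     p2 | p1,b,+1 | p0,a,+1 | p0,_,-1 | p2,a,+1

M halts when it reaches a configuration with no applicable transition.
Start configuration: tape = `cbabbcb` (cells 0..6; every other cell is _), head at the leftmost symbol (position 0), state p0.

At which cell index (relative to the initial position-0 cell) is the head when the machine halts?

state=p0 head=0 tape=__[c]babbcb   (p0,c)→(p2,a,-1)
state=p2 head=-1 tape=_[_]ababbcb   (p2,_)→(p2,a,+1)
state=p2 head=0 tape=_a[a]babbcb   (p2,a)→(p1,b,+1)
state=p1 head=1 tape=_ab[b]abbcb   (p1,b)→(p1,c,-1)
state=p1 head=0 tape=_a[b]cabbcb   (p1,b)→(p1,c,-1)
state=p1 head=-1 tape=_[a]ccabbcb   (p1,a)→(p1,b,-1)
state=p1 head=-2 tape=[_]bccabbcb   (p1,_)→(p1,c,+1)
state=p1 head=-1 tape=c[b]ccabbcb   (p1,b)→(p1,c,-1)
state=p1 head=-2 tape=[c]cccabbcb   (p1,c)→(p2,a,+1)
state=p2 head=-1 tape=a[c]ccabbcb   (p2,c)→(p0,_,-1)
state=p0 head=-2 tape=[a]_ccabbcb   (p0,a)→(p1,c,+1)
state=p1 head=-1 tape=c[_]ccabbcb   (p1,_)→(p1,c,+1)
state=p1 head=0 tape=cc[c]cabbcb   (p1,c)→(p2,a,+1)
state=p2 head=1 tape=cca[c]abbcb   (p2,c)→(p0,_,-1)
state=p0 head=0 tape=cc[a]_abbcb   (p0,a)→(p1,c,+1)
state=p1 head=1 tape=ccc[_]abbcb   (p1,_)→(p1,c,+1)
state=p1 head=2 tape=cccc[a]bbcb   (p1,a)→(p1,b,-1)
state=p1 head=1 tape=ccc[c]bbbcb   (p1,c)→(p2,a,+1)
state=p2 head=2 tape=ccca[b]bbcb   (p2,b)→(p0,a,+1)
state=p0 head=3 tape=cccaa[b]bcb
At halt the head is at cell 3.

3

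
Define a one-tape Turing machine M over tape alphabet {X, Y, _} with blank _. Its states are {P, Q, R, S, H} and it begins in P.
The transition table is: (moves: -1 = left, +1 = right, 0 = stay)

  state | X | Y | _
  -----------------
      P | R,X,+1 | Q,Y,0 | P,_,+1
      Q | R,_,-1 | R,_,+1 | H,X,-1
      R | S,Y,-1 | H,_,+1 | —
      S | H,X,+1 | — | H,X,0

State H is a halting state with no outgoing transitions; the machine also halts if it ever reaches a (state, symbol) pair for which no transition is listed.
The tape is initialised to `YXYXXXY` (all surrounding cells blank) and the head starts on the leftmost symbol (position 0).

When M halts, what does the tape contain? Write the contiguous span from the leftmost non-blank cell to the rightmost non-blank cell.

P | [Y]XYXXXY   read Y → write Y, move 0, go to Q
Q | [Y]XYXXXY   read Y → write _, move +1, go to R
R | _[X]YXXXY   read X → write Y, move -1, go to S
S | [_]YYXXXY   read _ → write X, move 0, go to H
H | [X]YYXXXY
The non-blank tape span at halt is XYYXXXY.

XYYXXXY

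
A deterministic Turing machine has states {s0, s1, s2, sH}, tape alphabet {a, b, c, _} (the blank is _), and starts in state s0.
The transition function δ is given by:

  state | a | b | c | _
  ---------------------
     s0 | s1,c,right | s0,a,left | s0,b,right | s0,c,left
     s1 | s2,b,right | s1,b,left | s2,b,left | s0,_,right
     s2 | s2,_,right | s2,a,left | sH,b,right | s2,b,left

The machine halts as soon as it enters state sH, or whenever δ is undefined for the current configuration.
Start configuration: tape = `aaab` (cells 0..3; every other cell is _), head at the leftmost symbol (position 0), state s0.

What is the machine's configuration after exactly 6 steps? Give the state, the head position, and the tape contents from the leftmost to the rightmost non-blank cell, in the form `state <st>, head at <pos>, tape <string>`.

state=s0 head=0 tape=[a]aab   (s0,a)→(s1,c,right)
state=s1 head=1 tape=c[a]ab   (s1,a)→(s2,b,right)
state=s2 head=2 tape=cb[a]b   (s2,a)→(s2,_,right)
state=s2 head=3 tape=cb_[b]   (s2,b)→(s2,a,left)
state=s2 head=2 tape=cb[_]a   (s2,_)→(s2,b,left)
state=s2 head=1 tape=c[b]ba   (s2,b)→(s2,a,left)
state=s2 head=0 tape=[c]aba
After 6 steps: state s2, head at 0, tape caba.

state s2, head at 0, tape caba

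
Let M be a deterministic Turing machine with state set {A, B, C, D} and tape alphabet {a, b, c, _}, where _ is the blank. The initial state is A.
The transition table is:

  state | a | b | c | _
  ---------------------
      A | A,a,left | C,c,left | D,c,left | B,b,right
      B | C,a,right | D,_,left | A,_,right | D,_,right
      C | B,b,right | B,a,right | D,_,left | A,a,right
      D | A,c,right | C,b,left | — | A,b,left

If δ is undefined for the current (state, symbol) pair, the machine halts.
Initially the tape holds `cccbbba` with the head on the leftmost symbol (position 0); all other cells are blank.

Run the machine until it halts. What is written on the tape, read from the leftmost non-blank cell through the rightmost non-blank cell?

state=A head=0 tape=___[c]ccbbba   (A,c)→(D,c,left)
state=D head=-1 tape=__[_]cccbbba   (D,_)→(A,b,left)
state=A head=-2 tape=_[_]bcccbbba   (A,_)→(B,b,right)
state=B head=-1 tape=_b[b]cccbbba   (B,b)→(D,_,left)
state=D head=-2 tape=_[b]_cccbbba   (D,b)→(C,b,left)
state=C head=-3 tape=[_]b_cccbbba   (C,_)→(A,a,right)
state=A head=-2 tape=a[b]_cccbbba   (A,b)→(C,c,left)
state=C head=-3 tape=[a]c_cccbbba   (C,a)→(B,b,right)
state=B head=-2 tape=b[c]_cccbbba   (B,c)→(A,_,right)
state=A head=-1 tape=b_[_]cccbbba   (A,_)→(B,b,right)
state=B head=0 tape=b_b[c]ccbbba   (B,c)→(A,_,right)
state=A head=1 tape=b_b_[c]cbbba   (A,c)→(D,c,left)
state=D head=0 tape=b_b[_]ccbbba   (D,_)→(A,b,left)
state=A head=-1 tape=b_[b]bccbbba   (A,b)→(C,c,left)
state=C head=-2 tape=b[_]cbccbbba   (C,_)→(A,a,right)
state=A head=-1 tape=ba[c]bccbbba   (A,c)→(D,c,left)
state=D head=-2 tape=b[a]cbccbbba   (D,a)→(A,c,right)
state=A head=-1 tape=bc[c]bccbbba   (A,c)→(D,c,left)
state=D head=-2 tape=b[c]cbccbbba
The non-blank tape span at halt is bccbccbbba.

bccbccbbba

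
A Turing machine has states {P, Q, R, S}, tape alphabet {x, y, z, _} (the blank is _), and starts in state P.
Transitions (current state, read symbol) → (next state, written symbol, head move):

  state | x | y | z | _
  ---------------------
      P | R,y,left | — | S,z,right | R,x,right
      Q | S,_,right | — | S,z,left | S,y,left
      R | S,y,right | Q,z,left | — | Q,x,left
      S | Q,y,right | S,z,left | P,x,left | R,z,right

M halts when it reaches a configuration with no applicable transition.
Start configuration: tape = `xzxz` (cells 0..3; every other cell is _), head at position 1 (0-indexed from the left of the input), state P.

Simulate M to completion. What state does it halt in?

P | ____x[z]xz   read z → write z, move right, go to S
S | ____xz[x]z   read x → write y, move right, go to Q
Q | ____xzy[z]   read z → write z, move left, go to S
S | ____xz[y]z   read y → write z, move left, go to S
S | ____x[z]zz   read z → write x, move left, go to P
P | ____[x]xzz   read x → write y, move left, go to R
R | ___[_]yxzz   read _ → write x, move left, go to Q
Q | __[_]xyxzz   read _ → write y, move left, go to S
S | _[_]yxyxzz   read _ → write z, move right, go to R
R | _z[y]xyxzz   read y → write z, move left, go to Q
Q | _[z]zxyxzz   read z → write z, move left, go to S
S | [_]zzxyxzz   read _ → write z, move right, go to R
R | z[z]zxyxzz
No transition is defined for (R, z); M halts in state R.

R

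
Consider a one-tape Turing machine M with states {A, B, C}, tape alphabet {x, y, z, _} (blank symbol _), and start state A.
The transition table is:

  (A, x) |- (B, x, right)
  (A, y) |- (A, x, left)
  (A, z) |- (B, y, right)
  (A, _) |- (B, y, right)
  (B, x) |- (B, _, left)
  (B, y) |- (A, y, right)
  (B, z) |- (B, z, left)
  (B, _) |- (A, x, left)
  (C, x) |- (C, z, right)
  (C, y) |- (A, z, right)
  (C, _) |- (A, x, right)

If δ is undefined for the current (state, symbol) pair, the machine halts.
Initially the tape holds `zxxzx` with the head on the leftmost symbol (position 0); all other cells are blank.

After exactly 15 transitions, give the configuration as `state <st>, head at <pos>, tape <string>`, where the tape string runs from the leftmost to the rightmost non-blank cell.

state A, head at 3, tape yyyyxx

A | [z]xxzx_   read z → write y, move right, go to B
B | y[x]xzx_   read x → write _, move left, go to B
B | [y]_xzx_   read y → write y, move right, go to A
A | y[_]xzx_   read _ → write y, move right, go to B
B | yy[x]zx_   read x → write _, move left, go to B
B | y[y]_zx_   read y → write y, move right, go to A
A | yy[_]zx_   read _ → write y, move right, go to B
B | yyy[z]x_   read z → write z, move left, go to B
B | yy[y]zx_   read y → write y, move right, go to A
A | yyy[z]x_   read z → write y, move right, go to B
B | yyyy[x]_   read x → write _, move left, go to B
B | yyy[y]__   read y → write y, move right, go to A
A | yyyy[_]_   read _ → write y, move right, go to B
B | yyyyy[_]   read _ → write x, move left, go to A
A | yyyy[y]x   read y → write x, move left, go to A
A | yyy[y]xx
After 15 steps: state A, head at 3, tape yyyyxx.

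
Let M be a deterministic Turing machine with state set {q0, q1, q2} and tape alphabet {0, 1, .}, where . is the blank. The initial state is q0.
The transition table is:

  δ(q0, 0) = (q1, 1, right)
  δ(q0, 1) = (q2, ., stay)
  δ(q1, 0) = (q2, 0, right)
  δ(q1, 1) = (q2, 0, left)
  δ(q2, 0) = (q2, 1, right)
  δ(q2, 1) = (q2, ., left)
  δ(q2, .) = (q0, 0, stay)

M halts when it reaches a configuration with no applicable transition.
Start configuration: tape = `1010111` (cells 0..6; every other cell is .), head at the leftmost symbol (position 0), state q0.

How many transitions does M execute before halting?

21

q0 | .[1]010111   read 1 → write ., move stay, go to q2
q2 | .[.]010111   read . → write 0, move stay, go to q0
q0 | .[0]010111   read 0 → write 1, move right, go to q1
q1 | .1[0]10111   read 0 → write 0, move right, go to q2
q2 | .10[1]0111   read 1 → write ., move left, go to q2
q2 | .1[0].0111   read 0 → write 1, move right, go to q2
q2 | .11[.]0111   read . → write 0, move stay, go to q0
q0 | .11[0]0111   read 0 → write 1, move right, go to q1
q1 | .111[0]111   read 0 → write 0, move right, go to q2
q2 | .1110[1]11   read 1 → write ., move left, go to q2
q2 | .111[0].11   read 0 → write 1, move right, go to q2
q2 | .1111[.]11   read . → write 0, move stay, go to q0
q0 | .1111[0]11   read 0 → write 1, move right, go to q1
q1 | .11111[1]1   read 1 → write 0, move left, go to q2
q2 | .1111[1]01   read 1 → write ., move left, go to q2
q2 | .111[1].01   read 1 → write ., move left, go to q2
q2 | .11[1]..01   read 1 → write ., move left, go to q2
q2 | .1[1]...01   read 1 → write ., move left, go to q2
q2 | .[1]....01   read 1 → write ., move left, go to q2
q2 | [.].....01   read . → write 0, move stay, go to q0
q0 | [0].....01   read 0 → write 1, move right, go to q1
q1 | 1[.]....01
M halts after 21 transitions.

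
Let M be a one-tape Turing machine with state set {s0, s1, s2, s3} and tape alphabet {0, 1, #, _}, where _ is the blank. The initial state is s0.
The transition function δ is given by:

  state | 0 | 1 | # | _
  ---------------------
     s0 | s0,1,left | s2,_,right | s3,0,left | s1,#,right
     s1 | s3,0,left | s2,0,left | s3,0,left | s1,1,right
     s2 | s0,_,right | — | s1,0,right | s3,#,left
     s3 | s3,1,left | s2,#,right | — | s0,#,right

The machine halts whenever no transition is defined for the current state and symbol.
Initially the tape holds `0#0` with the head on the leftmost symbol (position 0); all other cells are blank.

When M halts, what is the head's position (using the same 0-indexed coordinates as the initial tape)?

s0 | __[0]#0   read 0 → write 1, move left, go to s0
s0 | _[_]1#0   read _ → write #, move right, go to s1
s1 | _#[1]#0   read 1 → write 0, move left, go to s2
s2 | _[#]0#0   read # → write 0, move right, go to s1
s1 | _0[0]#0   read 0 → write 0, move left, go to s3
s3 | _[0]0#0   read 0 → write 1, move left, go to s3
s3 | [_]10#0   read _ → write #, move right, go to s0
s0 | #[1]0#0   read 1 → write _, move right, go to s2
s2 | #_[0]#0   read 0 → write _, move right, go to s0
s0 | #__[#]0   read # → write 0, move left, go to s3
s3 | #_[_]00   read _ → write #, move right, go to s0
s0 | #_#[0]0   read 0 → write 1, move left, go to s0
s0 | #_[#]10   read # → write 0, move left, go to s3
s3 | #[_]010   read _ → write #, move right, go to s0
s0 | ##[0]10   read 0 → write 1, move left, go to s0
s0 | #[#]110   read # → write 0, move left, go to s3
s3 | [#]0110
At halt the head is at cell -2.

-2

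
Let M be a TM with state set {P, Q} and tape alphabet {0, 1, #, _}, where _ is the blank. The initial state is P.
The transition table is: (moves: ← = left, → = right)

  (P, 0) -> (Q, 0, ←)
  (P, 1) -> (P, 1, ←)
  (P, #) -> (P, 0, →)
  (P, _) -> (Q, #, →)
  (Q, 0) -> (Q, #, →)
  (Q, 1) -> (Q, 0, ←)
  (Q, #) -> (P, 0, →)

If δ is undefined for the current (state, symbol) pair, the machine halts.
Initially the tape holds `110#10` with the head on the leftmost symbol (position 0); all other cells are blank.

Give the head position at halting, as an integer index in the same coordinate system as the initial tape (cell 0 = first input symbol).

6

P | _[1]10#10_   read 1 → write 1, move ←, go to P
P | [_]110#10_   read _ → write #, move →, go to Q
Q | #[1]10#10_   read 1 → write 0, move ←, go to Q
Q | [#]010#10_   read # → write 0, move →, go to P
P | 0[0]10#10_   read 0 → write 0, move ←, go to Q
Q | [0]010#10_   read 0 → write #, move →, go to Q
Q | #[0]10#10_   read 0 → write #, move →, go to Q
Q | ##[1]0#10_   read 1 → write 0, move ←, go to Q
Q | #[#]00#10_   read # → write 0, move →, go to P
P | #0[0]0#10_   read 0 → write 0, move ←, go to Q
Q | #[0]00#10_   read 0 → write #, move →, go to Q
Q | ##[0]0#10_   read 0 → write #, move →, go to Q
Q | ###[0]#10_   read 0 → write #, move →, go to Q
Q | ####[#]10_   read # → write 0, move →, go to P
P | ####0[1]0_   read 1 → write 1, move ←, go to P
P | ####[0]10_   read 0 → write 0, move ←, go to Q
Q | ###[#]010_   read # → write 0, move →, go to P
P | ###0[0]10_   read 0 → write 0, move ←, go to Q
Q | ###[0]010_   read 0 → write #, move →, go to Q
Q | ####[0]10_   read 0 → write #, move →, go to Q
Q | #####[1]0_   read 1 → write 0, move ←, go to Q
Q | ####[#]00_   read # → write 0, move →, go to P
P | ####0[0]0_   read 0 → write 0, move ←, go to Q
Q | ####[0]00_   read 0 → write #, move →, go to Q
Q | #####[0]0_   read 0 → write #, move →, go to Q
Q | ######[0]_   read 0 → write #, move →, go to Q
Q | #######[_]
At halt the head is at cell 6.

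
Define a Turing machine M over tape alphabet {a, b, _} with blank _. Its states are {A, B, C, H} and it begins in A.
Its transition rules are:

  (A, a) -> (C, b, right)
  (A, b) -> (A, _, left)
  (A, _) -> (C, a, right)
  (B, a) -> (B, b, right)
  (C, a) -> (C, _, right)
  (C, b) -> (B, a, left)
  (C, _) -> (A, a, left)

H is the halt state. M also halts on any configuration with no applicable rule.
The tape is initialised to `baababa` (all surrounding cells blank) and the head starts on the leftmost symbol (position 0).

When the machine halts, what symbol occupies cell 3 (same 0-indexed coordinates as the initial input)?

a

state=A head=0 tape=_[b]aababa   (A,b)→(A,_,left)
state=A head=-1 tape=[_]_aababa   (A,_)→(C,a,right)
state=C head=0 tape=a[_]aababa   (C,_)→(A,a,left)
state=A head=-1 tape=[a]aaababa   (A,a)→(C,b,right)
state=C head=0 tape=b[a]aababa   (C,a)→(C,_,right)
state=C head=1 tape=b_[a]ababa   (C,a)→(C,_,right)
state=C head=2 tape=b__[a]baba   (C,a)→(C,_,right)
state=C head=3 tape=b___[b]aba   (C,b)→(B,a,left)
state=B head=2 tape=b__[_]aaba
Cell 3 holds a when M halts.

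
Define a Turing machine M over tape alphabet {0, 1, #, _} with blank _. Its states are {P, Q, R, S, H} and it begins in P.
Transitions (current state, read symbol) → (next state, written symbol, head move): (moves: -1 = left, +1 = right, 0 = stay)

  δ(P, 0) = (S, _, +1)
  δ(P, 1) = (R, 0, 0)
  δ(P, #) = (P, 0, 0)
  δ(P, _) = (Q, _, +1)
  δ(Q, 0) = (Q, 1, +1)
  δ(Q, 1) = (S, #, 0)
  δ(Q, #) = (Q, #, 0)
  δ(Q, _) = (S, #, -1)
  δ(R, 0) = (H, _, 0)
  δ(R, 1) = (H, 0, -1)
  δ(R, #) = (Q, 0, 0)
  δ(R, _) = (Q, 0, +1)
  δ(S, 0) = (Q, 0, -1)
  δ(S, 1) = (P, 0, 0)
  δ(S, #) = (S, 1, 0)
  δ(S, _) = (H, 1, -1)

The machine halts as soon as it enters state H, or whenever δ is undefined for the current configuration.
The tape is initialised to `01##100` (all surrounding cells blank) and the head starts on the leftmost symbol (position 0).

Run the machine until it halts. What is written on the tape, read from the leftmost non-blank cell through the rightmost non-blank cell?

state=P head=0 tape=[0]1##100   (P,0)→(S,_,+1)
state=S head=1 tape=_[1]##100   (S,1)→(P,0,0)
state=P head=1 tape=_[0]##100   (P,0)→(S,_,+1)
state=S head=2 tape=__[#]#100   (S,#)→(S,1,0)
state=S head=2 tape=__[1]#100   (S,1)→(P,0,0)
state=P head=2 tape=__[0]#100   (P,0)→(S,_,+1)
state=S head=3 tape=___[#]100   (S,#)→(S,1,0)
state=S head=3 tape=___[1]100   (S,1)→(P,0,0)
state=P head=3 tape=___[0]100   (P,0)→(S,_,+1)
state=S head=4 tape=____[1]00   (S,1)→(P,0,0)
state=P head=4 tape=____[0]00   (P,0)→(S,_,+1)
state=S head=5 tape=_____[0]0   (S,0)→(Q,0,-1)
state=Q head=4 tape=____[_]00   (Q,_)→(S,#,-1)
state=S head=3 tape=___[_]#00   (S,_)→(H,1,-1)
state=H head=2 tape=__[_]1#00
The non-blank tape span at halt is 1#00.

1#00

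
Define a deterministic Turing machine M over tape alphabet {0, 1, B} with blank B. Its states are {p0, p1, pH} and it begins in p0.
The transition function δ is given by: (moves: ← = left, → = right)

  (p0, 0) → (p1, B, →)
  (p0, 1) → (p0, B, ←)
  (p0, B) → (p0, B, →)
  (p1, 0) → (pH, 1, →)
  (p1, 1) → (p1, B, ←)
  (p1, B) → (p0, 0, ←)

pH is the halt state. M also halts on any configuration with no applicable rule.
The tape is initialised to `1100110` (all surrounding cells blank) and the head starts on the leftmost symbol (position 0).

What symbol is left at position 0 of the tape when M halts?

state=p0 head=0 tape=B[1]100110   (p0,1)→(p0,B,←)
state=p0 head=-1 tape=[B]B100110   (p0,B)→(p0,B,→)
state=p0 head=0 tape=B[B]100110   (p0,B)→(p0,B,→)
state=p0 head=1 tape=BB[1]00110   (p0,1)→(p0,B,←)
state=p0 head=0 tape=B[B]B00110   (p0,B)→(p0,B,→)
state=p0 head=1 tape=BB[B]00110   (p0,B)→(p0,B,→)
state=p0 head=2 tape=BBB[0]0110   (p0,0)→(p1,B,→)
state=p1 head=3 tape=BBBB[0]110   (p1,0)→(pH,1,→)
state=pH head=4 tape=BBBB1[1]10
Cell 0 holds B when M halts.

B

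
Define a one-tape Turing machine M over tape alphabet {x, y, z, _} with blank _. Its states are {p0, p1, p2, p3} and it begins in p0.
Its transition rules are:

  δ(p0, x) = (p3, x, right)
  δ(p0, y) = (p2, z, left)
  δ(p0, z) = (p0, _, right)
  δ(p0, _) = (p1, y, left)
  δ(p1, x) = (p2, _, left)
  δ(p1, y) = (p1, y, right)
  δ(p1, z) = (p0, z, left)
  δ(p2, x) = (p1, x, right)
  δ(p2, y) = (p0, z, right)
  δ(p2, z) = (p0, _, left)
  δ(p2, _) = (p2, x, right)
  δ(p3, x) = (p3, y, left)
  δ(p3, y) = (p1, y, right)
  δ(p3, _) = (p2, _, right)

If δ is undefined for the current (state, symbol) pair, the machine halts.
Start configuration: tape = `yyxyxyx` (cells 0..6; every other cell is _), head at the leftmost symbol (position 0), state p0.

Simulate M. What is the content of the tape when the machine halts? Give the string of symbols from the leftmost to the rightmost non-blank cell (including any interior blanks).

x_zxzyyx

p0 | _[y]yxyxyx   read y → write z, move left, go to p2
p2 | [_]zyxyxyx   read _ → write x, move right, go to p2
p2 | x[z]yxyxyx   read z → write _, move left, go to p0
p0 | [x]_yxyxyx   read x → write x, move right, go to p3
p3 | x[_]yxyxyx   read _ → write _, move right, go to p2
p2 | x_[y]xyxyx   read y → write z, move right, go to p0
p0 | x_z[x]yxyx   read x → write x, move right, go to p3
p3 | x_zx[y]xyx   read y → write y, move right, go to p1
p1 | x_zxy[x]yx   read x → write _, move left, go to p2
p2 | x_zx[y]_yx   read y → write z, move right, go to p0
p0 | x_zxz[_]yx   read _ → write y, move left, go to p1
p1 | x_zx[z]yyx   read z → write z, move left, go to p0
p0 | x_z[x]zyyx   read x → write x, move right, go to p3
p3 | x_zx[z]yyx
The non-blank tape span at halt is x_zxzyyx.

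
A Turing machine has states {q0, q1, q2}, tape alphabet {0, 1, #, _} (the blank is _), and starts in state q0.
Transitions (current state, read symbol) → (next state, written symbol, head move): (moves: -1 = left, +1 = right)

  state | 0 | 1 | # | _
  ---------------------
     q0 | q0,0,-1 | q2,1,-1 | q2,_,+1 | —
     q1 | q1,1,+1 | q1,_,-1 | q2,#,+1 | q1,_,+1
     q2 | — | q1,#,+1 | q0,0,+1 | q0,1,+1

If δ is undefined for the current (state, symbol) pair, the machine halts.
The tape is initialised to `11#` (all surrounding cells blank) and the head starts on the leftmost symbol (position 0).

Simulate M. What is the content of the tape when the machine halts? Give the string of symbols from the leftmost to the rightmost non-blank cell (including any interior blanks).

##1_1

state=q0 head=0 tape=_[1]1#__   (q0,1)→(q2,1,-1)
state=q2 head=-1 tape=[_]11#__   (q2,_)→(q0,1,+1)
state=q0 head=0 tape=1[1]1#__   (q0,1)→(q2,1,-1)
state=q2 head=-1 tape=[1]11#__   (q2,1)→(q1,#,+1)
state=q1 head=0 tape=#[1]1#__   (q1,1)→(q1,_,-1)
state=q1 head=-1 tape=[#]_1#__   (q1,#)→(q2,#,+1)
state=q2 head=0 tape=#[_]1#__   (q2,_)→(q0,1,+1)
state=q0 head=1 tape=#1[1]#__   (q0,1)→(q2,1,-1)
state=q2 head=0 tape=#[1]1#__   (q2,1)→(q1,#,+1)
state=q1 head=1 tape=##[1]#__   (q1,1)→(q1,_,-1)
state=q1 head=0 tape=#[#]_#__   (q1,#)→(q2,#,+1)
state=q2 head=1 tape=##[_]#__   (q2,_)→(q0,1,+1)
state=q0 head=2 tape=##1[#]__   (q0,#)→(q2,_,+1)
state=q2 head=3 tape=##1_[_]_   (q2,_)→(q0,1,+1)
state=q0 head=4 tape=##1_1[_]
The non-blank tape span at halt is ##1_1.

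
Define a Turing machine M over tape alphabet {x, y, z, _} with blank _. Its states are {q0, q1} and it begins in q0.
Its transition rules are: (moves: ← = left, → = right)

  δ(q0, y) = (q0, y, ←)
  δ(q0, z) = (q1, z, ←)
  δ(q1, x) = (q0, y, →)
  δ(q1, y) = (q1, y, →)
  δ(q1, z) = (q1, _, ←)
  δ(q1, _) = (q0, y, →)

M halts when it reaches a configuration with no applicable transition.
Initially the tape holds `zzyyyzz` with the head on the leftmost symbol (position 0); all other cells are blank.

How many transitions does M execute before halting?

16

state=q0 head=0 tape=__[z]zyyyzz   (q0,z)→(q1,z,←)
state=q1 head=-1 tape=_[_]zzyyyzz   (q1,_)→(q0,y,→)
state=q0 head=0 tape=_y[z]zyyyzz   (q0,z)→(q1,z,←)
state=q1 head=-1 tape=_[y]zzyyyzz   (q1,y)→(q1,y,→)
state=q1 head=0 tape=_y[z]zyyyzz   (q1,z)→(q1,_,←)
state=q1 head=-1 tape=_[y]_zyyyzz   (q1,y)→(q1,y,→)
state=q1 head=0 tape=_y[_]zyyyzz   (q1,_)→(q0,y,→)
state=q0 head=1 tape=_yy[z]yyyzz   (q0,z)→(q1,z,←)
state=q1 head=0 tape=_y[y]zyyyzz   (q1,y)→(q1,y,→)
state=q1 head=1 tape=_yy[z]yyyzz   (q1,z)→(q1,_,←)
state=q1 head=0 tape=_y[y]_yyyzz   (q1,y)→(q1,y,→)
state=q1 head=1 tape=_yy[_]yyyzz   (q1,_)→(q0,y,→)
state=q0 head=2 tape=_yyy[y]yyzz   (q0,y)→(q0,y,←)
state=q0 head=1 tape=_yy[y]yyyzz   (q0,y)→(q0,y,←)
state=q0 head=0 tape=_y[y]yyyyzz   (q0,y)→(q0,y,←)
state=q0 head=-1 tape=_[y]yyyyyzz   (q0,y)→(q0,y,←)
state=q0 head=-2 tape=[_]yyyyyyzz
M halts after 16 transitions.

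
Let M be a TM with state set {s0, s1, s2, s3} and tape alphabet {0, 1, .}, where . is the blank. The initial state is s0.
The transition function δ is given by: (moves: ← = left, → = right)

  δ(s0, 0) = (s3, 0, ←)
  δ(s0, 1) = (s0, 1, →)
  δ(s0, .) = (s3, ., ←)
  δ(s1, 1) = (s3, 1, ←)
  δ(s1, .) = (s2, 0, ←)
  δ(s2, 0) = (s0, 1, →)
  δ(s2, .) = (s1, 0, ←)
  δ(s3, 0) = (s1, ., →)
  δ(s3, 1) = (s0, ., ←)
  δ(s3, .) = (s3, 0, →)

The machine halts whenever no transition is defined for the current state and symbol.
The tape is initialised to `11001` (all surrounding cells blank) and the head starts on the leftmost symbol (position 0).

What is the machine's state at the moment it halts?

state=s0 head=0 tape=..[1]1001   (s0,1)→(s0,1,→)
state=s0 head=1 tape=..1[1]001   (s0,1)→(s0,1,→)
state=s0 head=2 tape=..11[0]01   (s0,0)→(s3,0,←)
state=s3 head=1 tape=..1[1]001   (s3,1)→(s0,.,←)
state=s0 head=0 tape=..[1].001   (s0,1)→(s0,1,→)
state=s0 head=1 tape=..1[.]001   (s0,.)→(s3,.,←)
state=s3 head=0 tape=..[1].001   (s3,1)→(s0,.,←)
state=s0 head=-1 tape=.[.]..001   (s0,.)→(s3,.,←)
state=s3 head=-2 tape=[.]...001   (s3,.)→(s3,0,→)
state=s3 head=-1 tape=0[.]..001   (s3,.)→(s3,0,→)
state=s3 head=0 tape=00[.].001   (s3,.)→(s3,0,→)
state=s3 head=1 tape=000[.]001   (s3,.)→(s3,0,→)
state=s3 head=2 tape=0000[0]01   (s3,0)→(s1,.,→)
state=s1 head=3 tape=0000.[0]1
No transition is defined for (s1, 0); M halts in state s1.

s1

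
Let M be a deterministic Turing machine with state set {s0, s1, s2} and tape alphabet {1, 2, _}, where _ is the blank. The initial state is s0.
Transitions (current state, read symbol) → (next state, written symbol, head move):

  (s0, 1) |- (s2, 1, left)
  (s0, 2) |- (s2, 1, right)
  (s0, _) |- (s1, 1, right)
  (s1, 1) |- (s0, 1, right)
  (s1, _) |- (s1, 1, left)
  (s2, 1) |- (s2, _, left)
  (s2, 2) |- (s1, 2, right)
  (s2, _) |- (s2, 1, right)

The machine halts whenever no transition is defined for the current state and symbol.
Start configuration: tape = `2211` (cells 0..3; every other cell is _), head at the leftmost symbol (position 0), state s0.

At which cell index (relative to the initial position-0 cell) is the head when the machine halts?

1

s0 | [2]211   read 2 → write 1, move right, go to s2
s2 | 1[2]11   read 2 → write 2, move right, go to s1
s1 | 12[1]1   read 1 → write 1, move right, go to s0
s0 | 121[1]   read 1 → write 1, move left, go to s2
s2 | 12[1]1   read 1 → write _, move left, go to s2
s2 | 1[2]_1   read 2 → write 2, move right, go to s1
s1 | 12[_]1   read _ → write 1, move left, go to s1
s1 | 1[2]11
At halt the head is at cell 1.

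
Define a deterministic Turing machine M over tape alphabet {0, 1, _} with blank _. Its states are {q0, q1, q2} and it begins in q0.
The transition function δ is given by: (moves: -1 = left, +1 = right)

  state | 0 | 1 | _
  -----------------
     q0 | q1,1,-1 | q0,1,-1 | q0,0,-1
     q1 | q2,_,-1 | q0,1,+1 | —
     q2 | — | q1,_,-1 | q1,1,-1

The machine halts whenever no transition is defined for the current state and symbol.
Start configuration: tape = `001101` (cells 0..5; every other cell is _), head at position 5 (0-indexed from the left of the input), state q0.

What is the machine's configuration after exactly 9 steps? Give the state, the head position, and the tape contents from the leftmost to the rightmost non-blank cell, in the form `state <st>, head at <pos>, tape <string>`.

state=q0 head=5 tape=__00110[1]   (q0,1)→(q0,1,-1)
state=q0 head=4 tape=__0011[0]1   (q0,0)→(q1,1,-1)
state=q1 head=3 tape=__001[1]11   (q1,1)→(q0,1,+1)
state=q0 head=4 tape=__0011[1]1   (q0,1)→(q0,1,-1)
state=q0 head=3 tape=__001[1]11   (q0,1)→(q0,1,-1)
state=q0 head=2 tape=__00[1]111   (q0,1)→(q0,1,-1)
state=q0 head=1 tape=__0[0]1111   (q0,0)→(q1,1,-1)
state=q1 head=0 tape=__[0]11111   (q1,0)→(q2,_,-1)
state=q2 head=-1 tape=_[_]_11111   (q2,_)→(q1,1,-1)
state=q1 head=-2 tape=[_]1_11111
After 9 steps: state q1, head at -2, tape 1_11111.

state q1, head at -2, tape 1_11111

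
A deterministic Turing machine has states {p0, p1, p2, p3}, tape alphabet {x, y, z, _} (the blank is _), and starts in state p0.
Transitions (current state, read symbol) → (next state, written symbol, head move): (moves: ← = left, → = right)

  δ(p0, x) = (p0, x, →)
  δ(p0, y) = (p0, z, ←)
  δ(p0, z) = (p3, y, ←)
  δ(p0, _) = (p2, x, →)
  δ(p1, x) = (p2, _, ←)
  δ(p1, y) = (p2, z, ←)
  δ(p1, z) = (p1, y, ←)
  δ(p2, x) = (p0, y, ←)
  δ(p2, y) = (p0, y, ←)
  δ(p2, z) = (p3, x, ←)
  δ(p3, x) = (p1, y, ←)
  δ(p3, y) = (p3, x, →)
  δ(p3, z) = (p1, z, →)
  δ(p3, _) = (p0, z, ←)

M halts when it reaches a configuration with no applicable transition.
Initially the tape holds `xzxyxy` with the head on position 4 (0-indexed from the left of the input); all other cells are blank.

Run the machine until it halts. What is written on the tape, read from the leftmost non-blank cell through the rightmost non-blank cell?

yyyzyy

state=p0 head=4 tape=_xzxy[x]y   (p0,x)→(p0,x,→)
state=p0 head=5 tape=_xzxyx[y]   (p0,y)→(p0,z,←)
state=p0 head=4 tape=_xzxy[x]z   (p0,x)→(p0,x,→)
state=p0 head=5 tape=_xzxyx[z]   (p0,z)→(p3,y,←)
state=p3 head=4 tape=_xzxy[x]y   (p3,x)→(p1,y,←)
state=p1 head=3 tape=_xzx[y]yy   (p1,y)→(p2,z,←)
state=p2 head=2 tape=_xz[x]zyy   (p2,x)→(p0,y,←)
state=p0 head=1 tape=_x[z]yzyy   (p0,z)→(p3,y,←)
state=p3 head=0 tape=_[x]yyzyy   (p3,x)→(p1,y,←)
state=p1 head=-1 tape=[_]yyyzyy
The non-blank tape span at halt is yyyzyy.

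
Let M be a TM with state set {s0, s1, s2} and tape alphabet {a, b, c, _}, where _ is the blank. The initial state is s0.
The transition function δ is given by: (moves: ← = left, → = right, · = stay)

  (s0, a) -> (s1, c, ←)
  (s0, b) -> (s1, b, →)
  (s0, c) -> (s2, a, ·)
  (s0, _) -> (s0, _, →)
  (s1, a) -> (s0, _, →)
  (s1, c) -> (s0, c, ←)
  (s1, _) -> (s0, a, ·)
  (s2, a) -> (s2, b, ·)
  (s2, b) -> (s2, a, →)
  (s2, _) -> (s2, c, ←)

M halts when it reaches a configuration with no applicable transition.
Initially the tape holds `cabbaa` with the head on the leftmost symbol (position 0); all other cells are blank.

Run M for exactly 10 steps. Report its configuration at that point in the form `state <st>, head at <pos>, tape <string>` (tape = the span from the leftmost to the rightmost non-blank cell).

state=s0 head=0 tape=[c]abbaa   (s0,c)→(s2,a,·)
state=s2 head=0 tape=[a]abbaa   (s2,a)→(s2,b,·)
state=s2 head=0 tape=[b]abbaa   (s2,b)→(s2,a,→)
state=s2 head=1 tape=a[a]bbaa   (s2,a)→(s2,b,·)
state=s2 head=1 tape=a[b]bbaa   (s2,b)→(s2,a,→)
state=s2 head=2 tape=aa[b]baa   (s2,b)→(s2,a,→)
state=s2 head=3 tape=aaa[b]aa   (s2,b)→(s2,a,→)
state=s2 head=4 tape=aaaa[a]a   (s2,a)→(s2,b,·)
state=s2 head=4 tape=aaaa[b]a   (s2,b)→(s2,a,→)
state=s2 head=5 tape=aaaaa[a]   (s2,a)→(s2,b,·)
state=s2 head=5 tape=aaaaa[b]
After 10 steps: state s2, head at 5, tape aaaaab.

state s2, head at 5, tape aaaaab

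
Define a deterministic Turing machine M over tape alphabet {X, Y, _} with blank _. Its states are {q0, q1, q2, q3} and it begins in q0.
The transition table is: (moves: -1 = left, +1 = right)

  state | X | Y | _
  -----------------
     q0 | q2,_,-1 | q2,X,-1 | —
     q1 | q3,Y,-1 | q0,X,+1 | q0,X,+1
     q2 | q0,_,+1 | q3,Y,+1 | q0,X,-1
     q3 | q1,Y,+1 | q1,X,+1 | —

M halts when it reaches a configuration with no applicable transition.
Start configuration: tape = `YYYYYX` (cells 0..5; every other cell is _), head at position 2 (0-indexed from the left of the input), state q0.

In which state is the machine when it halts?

q0 | YY[Y]YYX   read Y → write X, move -1, go to q2
q2 | Y[Y]XYYX   read Y → write Y, move +1, go to q3
q3 | YY[X]YYX   read X → write Y, move +1, go to q1
q1 | YYY[Y]YX   read Y → write X, move +1, go to q0
q0 | YYYX[Y]X   read Y → write X, move -1, go to q2
q2 | YYY[X]XX   read X → write _, move +1, go to q0
q0 | YYY_[X]X   read X → write _, move -1, go to q2
q2 | YYY[_]_X   read _ → write X, move -1, go to q0
q0 | YY[Y]X_X   read Y → write X, move -1, go to q2
q2 | Y[Y]XX_X   read Y → write Y, move +1, go to q3
q3 | YY[X]X_X   read X → write Y, move +1, go to q1
q1 | YYY[X]_X   read X → write Y, move -1, go to q3
q3 | YY[Y]Y_X   read Y → write X, move +1, go to q1
q1 | YYX[Y]_X   read Y → write X, move +1, go to q0
q0 | YYXX[_]X
No transition is defined for (q0, _); M halts in state q0.

q0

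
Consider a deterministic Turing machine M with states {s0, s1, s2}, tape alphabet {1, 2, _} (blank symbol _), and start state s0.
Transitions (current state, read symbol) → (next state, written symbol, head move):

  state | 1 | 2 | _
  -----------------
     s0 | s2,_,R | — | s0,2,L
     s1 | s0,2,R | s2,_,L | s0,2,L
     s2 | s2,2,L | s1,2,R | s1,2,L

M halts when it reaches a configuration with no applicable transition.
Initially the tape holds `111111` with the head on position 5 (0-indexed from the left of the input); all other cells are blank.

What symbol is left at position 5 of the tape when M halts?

s0 | 11111[1]_   read 1 → write _, move R, go to s2
s2 | 11111_[_]   read _ → write 2, move L, go to s1
s1 | 11111[_]2   read _ → write 2, move L, go to s0
s0 | 1111[1]22   read 1 → write _, move R, go to s2
s2 | 1111_[2]2   read 2 → write 2, move R, go to s1
s1 | 1111_2[2]   read 2 → write _, move L, go to s2
s2 | 1111_[2]_   read 2 → write 2, move R, go to s1
s1 | 1111_2[_]   read _ → write 2, move L, go to s0
s0 | 1111_[2]2
Cell 5 holds 2 when M halts.

2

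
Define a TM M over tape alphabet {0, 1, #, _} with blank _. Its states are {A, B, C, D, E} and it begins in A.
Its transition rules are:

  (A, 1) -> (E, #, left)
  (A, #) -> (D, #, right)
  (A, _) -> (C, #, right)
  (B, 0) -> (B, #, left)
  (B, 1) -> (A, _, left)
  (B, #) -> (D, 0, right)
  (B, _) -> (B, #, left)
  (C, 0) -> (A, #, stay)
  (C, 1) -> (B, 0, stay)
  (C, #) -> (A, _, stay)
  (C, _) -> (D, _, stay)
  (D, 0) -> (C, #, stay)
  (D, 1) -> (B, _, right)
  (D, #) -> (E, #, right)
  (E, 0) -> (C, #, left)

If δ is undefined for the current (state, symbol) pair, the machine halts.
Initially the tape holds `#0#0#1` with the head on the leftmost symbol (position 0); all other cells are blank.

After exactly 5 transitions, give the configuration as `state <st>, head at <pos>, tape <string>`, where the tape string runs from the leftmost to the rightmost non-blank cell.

state A, head at 2, tape ##_0#1

A | [#]0#0#1   read # → write #, move right, go to D
D | #[0]#0#1   read 0 → write #, move stay, go to C
C | #[#]#0#1   read # → write _, move stay, go to A
A | #[_]#0#1   read _ → write #, move right, go to C
C | ##[#]0#1   read # → write _, move stay, go to A
A | ##[_]0#1
After 5 steps: state A, head at 2, tape ##_0#1.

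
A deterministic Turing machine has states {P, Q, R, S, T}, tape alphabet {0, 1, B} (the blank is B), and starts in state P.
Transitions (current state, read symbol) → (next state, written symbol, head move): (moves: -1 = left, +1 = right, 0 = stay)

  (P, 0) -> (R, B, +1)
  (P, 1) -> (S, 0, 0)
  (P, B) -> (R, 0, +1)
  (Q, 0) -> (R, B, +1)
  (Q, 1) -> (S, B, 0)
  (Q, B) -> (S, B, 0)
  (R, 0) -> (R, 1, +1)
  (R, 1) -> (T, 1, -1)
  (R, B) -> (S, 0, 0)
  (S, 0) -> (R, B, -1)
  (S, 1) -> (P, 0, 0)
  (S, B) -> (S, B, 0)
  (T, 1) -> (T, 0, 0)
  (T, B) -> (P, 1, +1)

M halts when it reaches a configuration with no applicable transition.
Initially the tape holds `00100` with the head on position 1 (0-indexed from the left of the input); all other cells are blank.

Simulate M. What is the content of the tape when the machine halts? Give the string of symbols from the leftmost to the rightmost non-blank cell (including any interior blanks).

P | 0[0]100   read 0 → write B, move +1, go to R
R | 0B[1]00   read 1 → write 1, move -1, go to T
T | 0[B]100   read B → write 1, move +1, go to P
P | 01[1]00   read 1 → write 0, move 0, go to S
S | 01[0]00   read 0 → write B, move -1, go to R
R | 0[1]B00   read 1 → write 1, move -1, go to T
T | [0]1B00
The non-blank tape span at halt is 01B00.

01B00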